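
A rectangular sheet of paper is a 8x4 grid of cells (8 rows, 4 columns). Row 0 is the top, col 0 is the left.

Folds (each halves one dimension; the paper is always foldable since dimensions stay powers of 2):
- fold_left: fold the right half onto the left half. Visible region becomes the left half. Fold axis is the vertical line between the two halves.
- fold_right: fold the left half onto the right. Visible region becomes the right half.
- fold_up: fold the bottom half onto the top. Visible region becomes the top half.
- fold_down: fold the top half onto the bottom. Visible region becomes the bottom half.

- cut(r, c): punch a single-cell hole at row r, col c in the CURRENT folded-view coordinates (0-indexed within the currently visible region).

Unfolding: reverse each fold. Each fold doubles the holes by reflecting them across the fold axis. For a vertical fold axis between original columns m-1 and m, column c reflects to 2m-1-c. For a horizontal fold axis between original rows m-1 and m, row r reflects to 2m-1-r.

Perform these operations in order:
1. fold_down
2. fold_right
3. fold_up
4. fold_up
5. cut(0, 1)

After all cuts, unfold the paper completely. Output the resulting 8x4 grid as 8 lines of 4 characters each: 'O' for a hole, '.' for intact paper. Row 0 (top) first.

Op 1 fold_down: fold axis h@4; visible region now rows[4,8) x cols[0,4) = 4x4
Op 2 fold_right: fold axis v@2; visible region now rows[4,8) x cols[2,4) = 4x2
Op 3 fold_up: fold axis h@6; visible region now rows[4,6) x cols[2,4) = 2x2
Op 4 fold_up: fold axis h@5; visible region now rows[4,5) x cols[2,4) = 1x2
Op 5 cut(0, 1): punch at orig (4,3); cuts so far [(4, 3)]; region rows[4,5) x cols[2,4) = 1x2
Unfold 1 (reflect across h@5): 2 holes -> [(4, 3), (5, 3)]
Unfold 2 (reflect across h@6): 4 holes -> [(4, 3), (5, 3), (6, 3), (7, 3)]
Unfold 3 (reflect across v@2): 8 holes -> [(4, 0), (4, 3), (5, 0), (5, 3), (6, 0), (6, 3), (7, 0), (7, 3)]
Unfold 4 (reflect across h@4): 16 holes -> [(0, 0), (0, 3), (1, 0), (1, 3), (2, 0), (2, 3), (3, 0), (3, 3), (4, 0), (4, 3), (5, 0), (5, 3), (6, 0), (6, 3), (7, 0), (7, 3)]

Answer: O..O
O..O
O..O
O..O
O..O
O..O
O..O
O..O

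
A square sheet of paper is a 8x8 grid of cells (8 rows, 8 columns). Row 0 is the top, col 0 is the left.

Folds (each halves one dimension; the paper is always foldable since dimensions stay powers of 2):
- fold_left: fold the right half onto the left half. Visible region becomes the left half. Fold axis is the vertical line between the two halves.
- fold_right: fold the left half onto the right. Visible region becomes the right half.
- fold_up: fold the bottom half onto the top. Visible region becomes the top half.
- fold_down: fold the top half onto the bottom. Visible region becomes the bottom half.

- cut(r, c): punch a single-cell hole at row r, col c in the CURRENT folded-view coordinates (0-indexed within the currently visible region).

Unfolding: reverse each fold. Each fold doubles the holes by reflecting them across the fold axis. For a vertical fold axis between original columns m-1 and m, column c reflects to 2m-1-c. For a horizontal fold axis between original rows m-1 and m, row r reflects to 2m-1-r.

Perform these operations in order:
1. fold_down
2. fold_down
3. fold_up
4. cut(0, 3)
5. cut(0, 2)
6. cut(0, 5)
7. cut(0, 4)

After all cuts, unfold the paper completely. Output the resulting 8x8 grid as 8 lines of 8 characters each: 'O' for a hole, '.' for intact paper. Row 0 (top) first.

Op 1 fold_down: fold axis h@4; visible region now rows[4,8) x cols[0,8) = 4x8
Op 2 fold_down: fold axis h@6; visible region now rows[6,8) x cols[0,8) = 2x8
Op 3 fold_up: fold axis h@7; visible region now rows[6,7) x cols[0,8) = 1x8
Op 4 cut(0, 3): punch at orig (6,3); cuts so far [(6, 3)]; region rows[6,7) x cols[0,8) = 1x8
Op 5 cut(0, 2): punch at orig (6,2); cuts so far [(6, 2), (6, 3)]; region rows[6,7) x cols[0,8) = 1x8
Op 6 cut(0, 5): punch at orig (6,5); cuts so far [(6, 2), (6, 3), (6, 5)]; region rows[6,7) x cols[0,8) = 1x8
Op 7 cut(0, 4): punch at orig (6,4); cuts so far [(6, 2), (6, 3), (6, 4), (6, 5)]; region rows[6,7) x cols[0,8) = 1x8
Unfold 1 (reflect across h@7): 8 holes -> [(6, 2), (6, 3), (6, 4), (6, 5), (7, 2), (7, 3), (7, 4), (7, 5)]
Unfold 2 (reflect across h@6): 16 holes -> [(4, 2), (4, 3), (4, 4), (4, 5), (5, 2), (5, 3), (5, 4), (5, 5), (6, 2), (6, 3), (6, 4), (6, 5), (7, 2), (7, 3), (7, 4), (7, 5)]
Unfold 3 (reflect across h@4): 32 holes -> [(0, 2), (0, 3), (0, 4), (0, 5), (1, 2), (1, 3), (1, 4), (1, 5), (2, 2), (2, 3), (2, 4), (2, 5), (3, 2), (3, 3), (3, 4), (3, 5), (4, 2), (4, 3), (4, 4), (4, 5), (5, 2), (5, 3), (5, 4), (5, 5), (6, 2), (6, 3), (6, 4), (6, 5), (7, 2), (7, 3), (7, 4), (7, 5)]

Answer: ..OOOO..
..OOOO..
..OOOO..
..OOOO..
..OOOO..
..OOOO..
..OOOO..
..OOOO..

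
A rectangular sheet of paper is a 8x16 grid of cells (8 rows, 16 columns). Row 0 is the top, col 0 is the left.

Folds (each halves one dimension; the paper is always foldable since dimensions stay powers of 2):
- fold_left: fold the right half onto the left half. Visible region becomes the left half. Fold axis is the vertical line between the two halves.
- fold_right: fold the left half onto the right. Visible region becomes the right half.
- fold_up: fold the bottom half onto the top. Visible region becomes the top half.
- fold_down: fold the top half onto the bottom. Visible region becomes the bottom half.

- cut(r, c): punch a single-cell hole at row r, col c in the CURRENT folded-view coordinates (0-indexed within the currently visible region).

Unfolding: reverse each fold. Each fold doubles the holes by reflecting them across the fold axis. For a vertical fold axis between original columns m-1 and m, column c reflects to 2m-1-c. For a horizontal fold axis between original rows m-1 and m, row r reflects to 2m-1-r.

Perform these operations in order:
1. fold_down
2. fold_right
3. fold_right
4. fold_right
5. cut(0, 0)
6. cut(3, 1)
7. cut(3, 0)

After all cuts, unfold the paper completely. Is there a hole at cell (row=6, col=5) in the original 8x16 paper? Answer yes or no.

Answer: no

Derivation:
Op 1 fold_down: fold axis h@4; visible region now rows[4,8) x cols[0,16) = 4x16
Op 2 fold_right: fold axis v@8; visible region now rows[4,8) x cols[8,16) = 4x8
Op 3 fold_right: fold axis v@12; visible region now rows[4,8) x cols[12,16) = 4x4
Op 4 fold_right: fold axis v@14; visible region now rows[4,8) x cols[14,16) = 4x2
Op 5 cut(0, 0): punch at orig (4,14); cuts so far [(4, 14)]; region rows[4,8) x cols[14,16) = 4x2
Op 6 cut(3, 1): punch at orig (7,15); cuts so far [(4, 14), (7, 15)]; region rows[4,8) x cols[14,16) = 4x2
Op 7 cut(3, 0): punch at orig (7,14); cuts so far [(4, 14), (7, 14), (7, 15)]; region rows[4,8) x cols[14,16) = 4x2
Unfold 1 (reflect across v@14): 6 holes -> [(4, 13), (4, 14), (7, 12), (7, 13), (7, 14), (7, 15)]
Unfold 2 (reflect across v@12): 12 holes -> [(4, 9), (4, 10), (4, 13), (4, 14), (7, 8), (7, 9), (7, 10), (7, 11), (7, 12), (7, 13), (7, 14), (7, 15)]
Unfold 3 (reflect across v@8): 24 holes -> [(4, 1), (4, 2), (4, 5), (4, 6), (4, 9), (4, 10), (4, 13), (4, 14), (7, 0), (7, 1), (7, 2), (7, 3), (7, 4), (7, 5), (7, 6), (7, 7), (7, 8), (7, 9), (7, 10), (7, 11), (7, 12), (7, 13), (7, 14), (7, 15)]
Unfold 4 (reflect across h@4): 48 holes -> [(0, 0), (0, 1), (0, 2), (0, 3), (0, 4), (0, 5), (0, 6), (0, 7), (0, 8), (0, 9), (0, 10), (0, 11), (0, 12), (0, 13), (0, 14), (0, 15), (3, 1), (3, 2), (3, 5), (3, 6), (3, 9), (3, 10), (3, 13), (3, 14), (4, 1), (4, 2), (4, 5), (4, 6), (4, 9), (4, 10), (4, 13), (4, 14), (7, 0), (7, 1), (7, 2), (7, 3), (7, 4), (7, 5), (7, 6), (7, 7), (7, 8), (7, 9), (7, 10), (7, 11), (7, 12), (7, 13), (7, 14), (7, 15)]
Holes: [(0, 0), (0, 1), (0, 2), (0, 3), (0, 4), (0, 5), (0, 6), (0, 7), (0, 8), (0, 9), (0, 10), (0, 11), (0, 12), (0, 13), (0, 14), (0, 15), (3, 1), (3, 2), (3, 5), (3, 6), (3, 9), (3, 10), (3, 13), (3, 14), (4, 1), (4, 2), (4, 5), (4, 6), (4, 9), (4, 10), (4, 13), (4, 14), (7, 0), (7, 1), (7, 2), (7, 3), (7, 4), (7, 5), (7, 6), (7, 7), (7, 8), (7, 9), (7, 10), (7, 11), (7, 12), (7, 13), (7, 14), (7, 15)]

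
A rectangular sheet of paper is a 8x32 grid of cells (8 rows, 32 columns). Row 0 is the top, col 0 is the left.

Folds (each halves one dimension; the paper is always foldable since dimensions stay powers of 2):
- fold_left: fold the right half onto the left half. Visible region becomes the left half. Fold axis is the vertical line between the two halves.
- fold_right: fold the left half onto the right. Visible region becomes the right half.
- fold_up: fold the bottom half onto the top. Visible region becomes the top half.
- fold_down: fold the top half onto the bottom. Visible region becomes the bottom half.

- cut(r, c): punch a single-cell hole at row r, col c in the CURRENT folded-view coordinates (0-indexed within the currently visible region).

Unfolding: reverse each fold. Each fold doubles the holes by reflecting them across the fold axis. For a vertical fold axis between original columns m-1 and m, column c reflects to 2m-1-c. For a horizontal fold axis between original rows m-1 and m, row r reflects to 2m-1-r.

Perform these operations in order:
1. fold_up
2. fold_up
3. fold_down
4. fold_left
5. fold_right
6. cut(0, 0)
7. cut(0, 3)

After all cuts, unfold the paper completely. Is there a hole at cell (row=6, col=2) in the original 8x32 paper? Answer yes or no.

Answer: no

Derivation:
Op 1 fold_up: fold axis h@4; visible region now rows[0,4) x cols[0,32) = 4x32
Op 2 fold_up: fold axis h@2; visible region now rows[0,2) x cols[0,32) = 2x32
Op 3 fold_down: fold axis h@1; visible region now rows[1,2) x cols[0,32) = 1x32
Op 4 fold_left: fold axis v@16; visible region now rows[1,2) x cols[0,16) = 1x16
Op 5 fold_right: fold axis v@8; visible region now rows[1,2) x cols[8,16) = 1x8
Op 6 cut(0, 0): punch at orig (1,8); cuts so far [(1, 8)]; region rows[1,2) x cols[8,16) = 1x8
Op 7 cut(0, 3): punch at orig (1,11); cuts so far [(1, 8), (1, 11)]; region rows[1,2) x cols[8,16) = 1x8
Unfold 1 (reflect across v@8): 4 holes -> [(1, 4), (1, 7), (1, 8), (1, 11)]
Unfold 2 (reflect across v@16): 8 holes -> [(1, 4), (1, 7), (1, 8), (1, 11), (1, 20), (1, 23), (1, 24), (1, 27)]
Unfold 3 (reflect across h@1): 16 holes -> [(0, 4), (0, 7), (0, 8), (0, 11), (0, 20), (0, 23), (0, 24), (0, 27), (1, 4), (1, 7), (1, 8), (1, 11), (1, 20), (1, 23), (1, 24), (1, 27)]
Unfold 4 (reflect across h@2): 32 holes -> [(0, 4), (0, 7), (0, 8), (0, 11), (0, 20), (0, 23), (0, 24), (0, 27), (1, 4), (1, 7), (1, 8), (1, 11), (1, 20), (1, 23), (1, 24), (1, 27), (2, 4), (2, 7), (2, 8), (2, 11), (2, 20), (2, 23), (2, 24), (2, 27), (3, 4), (3, 7), (3, 8), (3, 11), (3, 20), (3, 23), (3, 24), (3, 27)]
Unfold 5 (reflect across h@4): 64 holes -> [(0, 4), (0, 7), (0, 8), (0, 11), (0, 20), (0, 23), (0, 24), (0, 27), (1, 4), (1, 7), (1, 8), (1, 11), (1, 20), (1, 23), (1, 24), (1, 27), (2, 4), (2, 7), (2, 8), (2, 11), (2, 20), (2, 23), (2, 24), (2, 27), (3, 4), (3, 7), (3, 8), (3, 11), (3, 20), (3, 23), (3, 24), (3, 27), (4, 4), (4, 7), (4, 8), (4, 11), (4, 20), (4, 23), (4, 24), (4, 27), (5, 4), (5, 7), (5, 8), (5, 11), (5, 20), (5, 23), (5, 24), (5, 27), (6, 4), (6, 7), (6, 8), (6, 11), (6, 20), (6, 23), (6, 24), (6, 27), (7, 4), (7, 7), (7, 8), (7, 11), (7, 20), (7, 23), (7, 24), (7, 27)]
Holes: [(0, 4), (0, 7), (0, 8), (0, 11), (0, 20), (0, 23), (0, 24), (0, 27), (1, 4), (1, 7), (1, 8), (1, 11), (1, 20), (1, 23), (1, 24), (1, 27), (2, 4), (2, 7), (2, 8), (2, 11), (2, 20), (2, 23), (2, 24), (2, 27), (3, 4), (3, 7), (3, 8), (3, 11), (3, 20), (3, 23), (3, 24), (3, 27), (4, 4), (4, 7), (4, 8), (4, 11), (4, 20), (4, 23), (4, 24), (4, 27), (5, 4), (5, 7), (5, 8), (5, 11), (5, 20), (5, 23), (5, 24), (5, 27), (6, 4), (6, 7), (6, 8), (6, 11), (6, 20), (6, 23), (6, 24), (6, 27), (7, 4), (7, 7), (7, 8), (7, 11), (7, 20), (7, 23), (7, 24), (7, 27)]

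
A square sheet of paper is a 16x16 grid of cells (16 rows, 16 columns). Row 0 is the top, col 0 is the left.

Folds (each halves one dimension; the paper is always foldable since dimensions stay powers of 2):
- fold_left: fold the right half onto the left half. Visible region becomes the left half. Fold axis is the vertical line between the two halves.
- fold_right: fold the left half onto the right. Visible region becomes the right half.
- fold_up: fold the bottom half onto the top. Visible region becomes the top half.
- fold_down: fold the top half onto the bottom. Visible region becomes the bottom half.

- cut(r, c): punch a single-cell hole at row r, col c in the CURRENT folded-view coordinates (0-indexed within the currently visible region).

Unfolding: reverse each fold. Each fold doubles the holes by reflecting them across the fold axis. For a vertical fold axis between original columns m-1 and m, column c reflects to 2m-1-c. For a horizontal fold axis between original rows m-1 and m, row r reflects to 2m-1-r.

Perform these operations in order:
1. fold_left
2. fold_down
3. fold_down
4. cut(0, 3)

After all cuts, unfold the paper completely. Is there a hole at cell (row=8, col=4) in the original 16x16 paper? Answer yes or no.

Op 1 fold_left: fold axis v@8; visible region now rows[0,16) x cols[0,8) = 16x8
Op 2 fold_down: fold axis h@8; visible region now rows[8,16) x cols[0,8) = 8x8
Op 3 fold_down: fold axis h@12; visible region now rows[12,16) x cols[0,8) = 4x8
Op 4 cut(0, 3): punch at orig (12,3); cuts so far [(12, 3)]; region rows[12,16) x cols[0,8) = 4x8
Unfold 1 (reflect across h@12): 2 holes -> [(11, 3), (12, 3)]
Unfold 2 (reflect across h@8): 4 holes -> [(3, 3), (4, 3), (11, 3), (12, 3)]
Unfold 3 (reflect across v@8): 8 holes -> [(3, 3), (3, 12), (4, 3), (4, 12), (11, 3), (11, 12), (12, 3), (12, 12)]
Holes: [(3, 3), (3, 12), (4, 3), (4, 12), (11, 3), (11, 12), (12, 3), (12, 12)]

Answer: no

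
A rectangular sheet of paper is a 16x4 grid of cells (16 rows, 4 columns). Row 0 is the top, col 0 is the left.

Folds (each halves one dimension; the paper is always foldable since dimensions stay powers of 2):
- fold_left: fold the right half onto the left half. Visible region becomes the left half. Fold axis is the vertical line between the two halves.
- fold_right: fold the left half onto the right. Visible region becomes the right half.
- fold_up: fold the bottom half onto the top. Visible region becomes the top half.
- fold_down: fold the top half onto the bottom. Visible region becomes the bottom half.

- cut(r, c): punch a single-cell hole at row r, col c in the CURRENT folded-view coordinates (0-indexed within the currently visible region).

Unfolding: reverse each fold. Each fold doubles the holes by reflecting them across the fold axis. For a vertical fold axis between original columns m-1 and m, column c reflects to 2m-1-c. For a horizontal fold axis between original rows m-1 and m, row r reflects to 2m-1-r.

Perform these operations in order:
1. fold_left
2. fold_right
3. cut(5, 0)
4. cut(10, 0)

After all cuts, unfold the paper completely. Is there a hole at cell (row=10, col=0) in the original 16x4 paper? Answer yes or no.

Answer: yes

Derivation:
Op 1 fold_left: fold axis v@2; visible region now rows[0,16) x cols[0,2) = 16x2
Op 2 fold_right: fold axis v@1; visible region now rows[0,16) x cols[1,2) = 16x1
Op 3 cut(5, 0): punch at orig (5,1); cuts so far [(5, 1)]; region rows[0,16) x cols[1,2) = 16x1
Op 4 cut(10, 0): punch at orig (10,1); cuts so far [(5, 1), (10, 1)]; region rows[0,16) x cols[1,2) = 16x1
Unfold 1 (reflect across v@1): 4 holes -> [(5, 0), (5, 1), (10, 0), (10, 1)]
Unfold 2 (reflect across v@2): 8 holes -> [(5, 0), (5, 1), (5, 2), (5, 3), (10, 0), (10, 1), (10, 2), (10, 3)]
Holes: [(5, 0), (5, 1), (5, 2), (5, 3), (10, 0), (10, 1), (10, 2), (10, 3)]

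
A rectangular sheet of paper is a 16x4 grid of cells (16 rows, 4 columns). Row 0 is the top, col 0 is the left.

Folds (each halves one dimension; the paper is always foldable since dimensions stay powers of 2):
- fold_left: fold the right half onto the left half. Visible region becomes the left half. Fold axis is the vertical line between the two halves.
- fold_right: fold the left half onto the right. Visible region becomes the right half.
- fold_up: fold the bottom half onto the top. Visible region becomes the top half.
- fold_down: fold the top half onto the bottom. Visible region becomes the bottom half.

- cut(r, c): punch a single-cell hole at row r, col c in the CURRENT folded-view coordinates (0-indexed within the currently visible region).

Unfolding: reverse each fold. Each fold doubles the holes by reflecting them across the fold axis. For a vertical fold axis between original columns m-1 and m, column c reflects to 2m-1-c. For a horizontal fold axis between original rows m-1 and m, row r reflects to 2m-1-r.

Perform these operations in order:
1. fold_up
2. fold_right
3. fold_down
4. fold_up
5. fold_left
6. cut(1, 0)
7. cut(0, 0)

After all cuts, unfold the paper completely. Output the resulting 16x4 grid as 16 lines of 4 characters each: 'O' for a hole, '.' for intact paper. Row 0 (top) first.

Answer: OOOO
OOOO
OOOO
OOOO
OOOO
OOOO
OOOO
OOOO
OOOO
OOOO
OOOO
OOOO
OOOO
OOOO
OOOO
OOOO

Derivation:
Op 1 fold_up: fold axis h@8; visible region now rows[0,8) x cols[0,4) = 8x4
Op 2 fold_right: fold axis v@2; visible region now rows[0,8) x cols[2,4) = 8x2
Op 3 fold_down: fold axis h@4; visible region now rows[4,8) x cols[2,4) = 4x2
Op 4 fold_up: fold axis h@6; visible region now rows[4,6) x cols[2,4) = 2x2
Op 5 fold_left: fold axis v@3; visible region now rows[4,6) x cols[2,3) = 2x1
Op 6 cut(1, 0): punch at orig (5,2); cuts so far [(5, 2)]; region rows[4,6) x cols[2,3) = 2x1
Op 7 cut(0, 0): punch at orig (4,2); cuts so far [(4, 2), (5, 2)]; region rows[4,6) x cols[2,3) = 2x1
Unfold 1 (reflect across v@3): 4 holes -> [(4, 2), (4, 3), (5, 2), (5, 3)]
Unfold 2 (reflect across h@6): 8 holes -> [(4, 2), (4, 3), (5, 2), (5, 3), (6, 2), (6, 3), (7, 2), (7, 3)]
Unfold 3 (reflect across h@4): 16 holes -> [(0, 2), (0, 3), (1, 2), (1, 3), (2, 2), (2, 3), (3, 2), (3, 3), (4, 2), (4, 3), (5, 2), (5, 3), (6, 2), (6, 3), (7, 2), (7, 3)]
Unfold 4 (reflect across v@2): 32 holes -> [(0, 0), (0, 1), (0, 2), (0, 3), (1, 0), (1, 1), (1, 2), (1, 3), (2, 0), (2, 1), (2, 2), (2, 3), (3, 0), (3, 1), (3, 2), (3, 3), (4, 0), (4, 1), (4, 2), (4, 3), (5, 0), (5, 1), (5, 2), (5, 3), (6, 0), (6, 1), (6, 2), (6, 3), (7, 0), (7, 1), (7, 2), (7, 3)]
Unfold 5 (reflect across h@8): 64 holes -> [(0, 0), (0, 1), (0, 2), (0, 3), (1, 0), (1, 1), (1, 2), (1, 3), (2, 0), (2, 1), (2, 2), (2, 3), (3, 0), (3, 1), (3, 2), (3, 3), (4, 0), (4, 1), (4, 2), (4, 3), (5, 0), (5, 1), (5, 2), (5, 3), (6, 0), (6, 1), (6, 2), (6, 3), (7, 0), (7, 1), (7, 2), (7, 3), (8, 0), (8, 1), (8, 2), (8, 3), (9, 0), (9, 1), (9, 2), (9, 3), (10, 0), (10, 1), (10, 2), (10, 3), (11, 0), (11, 1), (11, 2), (11, 3), (12, 0), (12, 1), (12, 2), (12, 3), (13, 0), (13, 1), (13, 2), (13, 3), (14, 0), (14, 1), (14, 2), (14, 3), (15, 0), (15, 1), (15, 2), (15, 3)]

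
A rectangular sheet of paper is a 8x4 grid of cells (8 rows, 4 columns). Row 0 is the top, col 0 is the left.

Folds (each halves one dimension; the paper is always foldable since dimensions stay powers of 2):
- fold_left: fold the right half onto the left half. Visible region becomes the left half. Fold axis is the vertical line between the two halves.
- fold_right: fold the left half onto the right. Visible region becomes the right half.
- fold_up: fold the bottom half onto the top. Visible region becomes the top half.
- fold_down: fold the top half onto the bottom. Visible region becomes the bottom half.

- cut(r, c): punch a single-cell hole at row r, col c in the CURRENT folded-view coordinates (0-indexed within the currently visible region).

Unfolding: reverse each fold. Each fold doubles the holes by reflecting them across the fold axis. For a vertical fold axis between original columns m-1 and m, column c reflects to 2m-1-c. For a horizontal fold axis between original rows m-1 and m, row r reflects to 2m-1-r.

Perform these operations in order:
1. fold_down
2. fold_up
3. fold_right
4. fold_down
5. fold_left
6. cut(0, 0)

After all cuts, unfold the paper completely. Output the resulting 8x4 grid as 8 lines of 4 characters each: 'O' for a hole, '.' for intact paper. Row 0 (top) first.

Op 1 fold_down: fold axis h@4; visible region now rows[4,8) x cols[0,4) = 4x4
Op 2 fold_up: fold axis h@6; visible region now rows[4,6) x cols[0,4) = 2x4
Op 3 fold_right: fold axis v@2; visible region now rows[4,6) x cols[2,4) = 2x2
Op 4 fold_down: fold axis h@5; visible region now rows[5,6) x cols[2,4) = 1x2
Op 5 fold_left: fold axis v@3; visible region now rows[5,6) x cols[2,3) = 1x1
Op 6 cut(0, 0): punch at orig (5,2); cuts so far [(5, 2)]; region rows[5,6) x cols[2,3) = 1x1
Unfold 1 (reflect across v@3): 2 holes -> [(5, 2), (5, 3)]
Unfold 2 (reflect across h@5): 4 holes -> [(4, 2), (4, 3), (5, 2), (5, 3)]
Unfold 3 (reflect across v@2): 8 holes -> [(4, 0), (4, 1), (4, 2), (4, 3), (5, 0), (5, 1), (5, 2), (5, 3)]
Unfold 4 (reflect across h@6): 16 holes -> [(4, 0), (4, 1), (4, 2), (4, 3), (5, 0), (5, 1), (5, 2), (5, 3), (6, 0), (6, 1), (6, 2), (6, 3), (7, 0), (7, 1), (7, 2), (7, 3)]
Unfold 5 (reflect across h@4): 32 holes -> [(0, 0), (0, 1), (0, 2), (0, 3), (1, 0), (1, 1), (1, 2), (1, 3), (2, 0), (2, 1), (2, 2), (2, 3), (3, 0), (3, 1), (3, 2), (3, 3), (4, 0), (4, 1), (4, 2), (4, 3), (5, 0), (5, 1), (5, 2), (5, 3), (6, 0), (6, 1), (6, 2), (6, 3), (7, 0), (7, 1), (7, 2), (7, 3)]

Answer: OOOO
OOOO
OOOO
OOOO
OOOO
OOOO
OOOO
OOOO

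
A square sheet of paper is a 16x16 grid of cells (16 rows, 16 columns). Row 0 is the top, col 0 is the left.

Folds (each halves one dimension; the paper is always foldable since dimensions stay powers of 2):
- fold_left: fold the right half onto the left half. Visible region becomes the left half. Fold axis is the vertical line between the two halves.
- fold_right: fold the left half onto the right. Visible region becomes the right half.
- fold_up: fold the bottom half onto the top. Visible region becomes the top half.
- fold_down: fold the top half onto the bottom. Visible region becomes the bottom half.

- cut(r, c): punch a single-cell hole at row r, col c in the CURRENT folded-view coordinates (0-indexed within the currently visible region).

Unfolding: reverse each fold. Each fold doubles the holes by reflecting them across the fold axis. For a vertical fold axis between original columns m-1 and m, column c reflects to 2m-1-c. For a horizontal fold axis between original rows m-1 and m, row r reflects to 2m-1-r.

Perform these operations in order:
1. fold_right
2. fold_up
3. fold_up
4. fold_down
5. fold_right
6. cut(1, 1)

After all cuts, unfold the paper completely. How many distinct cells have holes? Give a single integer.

Op 1 fold_right: fold axis v@8; visible region now rows[0,16) x cols[8,16) = 16x8
Op 2 fold_up: fold axis h@8; visible region now rows[0,8) x cols[8,16) = 8x8
Op 3 fold_up: fold axis h@4; visible region now rows[0,4) x cols[8,16) = 4x8
Op 4 fold_down: fold axis h@2; visible region now rows[2,4) x cols[8,16) = 2x8
Op 5 fold_right: fold axis v@12; visible region now rows[2,4) x cols[12,16) = 2x4
Op 6 cut(1, 1): punch at orig (3,13); cuts so far [(3, 13)]; region rows[2,4) x cols[12,16) = 2x4
Unfold 1 (reflect across v@12): 2 holes -> [(3, 10), (3, 13)]
Unfold 2 (reflect across h@2): 4 holes -> [(0, 10), (0, 13), (3, 10), (3, 13)]
Unfold 3 (reflect across h@4): 8 holes -> [(0, 10), (0, 13), (3, 10), (3, 13), (4, 10), (4, 13), (7, 10), (7, 13)]
Unfold 4 (reflect across h@8): 16 holes -> [(0, 10), (0, 13), (3, 10), (3, 13), (4, 10), (4, 13), (7, 10), (7, 13), (8, 10), (8, 13), (11, 10), (11, 13), (12, 10), (12, 13), (15, 10), (15, 13)]
Unfold 5 (reflect across v@8): 32 holes -> [(0, 2), (0, 5), (0, 10), (0, 13), (3, 2), (3, 5), (3, 10), (3, 13), (4, 2), (4, 5), (4, 10), (4, 13), (7, 2), (7, 5), (7, 10), (7, 13), (8, 2), (8, 5), (8, 10), (8, 13), (11, 2), (11, 5), (11, 10), (11, 13), (12, 2), (12, 5), (12, 10), (12, 13), (15, 2), (15, 5), (15, 10), (15, 13)]

Answer: 32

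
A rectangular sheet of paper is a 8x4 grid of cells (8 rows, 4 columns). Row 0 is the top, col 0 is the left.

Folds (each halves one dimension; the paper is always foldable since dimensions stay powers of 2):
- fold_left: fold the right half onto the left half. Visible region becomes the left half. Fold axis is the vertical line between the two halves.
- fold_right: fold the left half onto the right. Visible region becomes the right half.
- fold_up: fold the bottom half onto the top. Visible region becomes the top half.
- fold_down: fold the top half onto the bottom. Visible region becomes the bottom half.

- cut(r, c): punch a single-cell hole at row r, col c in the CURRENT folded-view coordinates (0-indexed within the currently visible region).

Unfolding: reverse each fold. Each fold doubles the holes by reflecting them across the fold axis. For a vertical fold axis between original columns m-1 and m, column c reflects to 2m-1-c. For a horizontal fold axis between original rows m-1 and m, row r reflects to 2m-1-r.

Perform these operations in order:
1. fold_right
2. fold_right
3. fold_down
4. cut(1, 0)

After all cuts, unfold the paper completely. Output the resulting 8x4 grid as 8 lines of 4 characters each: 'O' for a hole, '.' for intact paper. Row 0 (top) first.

Answer: ....
....
OOOO
....
....
OOOO
....
....

Derivation:
Op 1 fold_right: fold axis v@2; visible region now rows[0,8) x cols[2,4) = 8x2
Op 2 fold_right: fold axis v@3; visible region now rows[0,8) x cols[3,4) = 8x1
Op 3 fold_down: fold axis h@4; visible region now rows[4,8) x cols[3,4) = 4x1
Op 4 cut(1, 0): punch at orig (5,3); cuts so far [(5, 3)]; region rows[4,8) x cols[3,4) = 4x1
Unfold 1 (reflect across h@4): 2 holes -> [(2, 3), (5, 3)]
Unfold 2 (reflect across v@3): 4 holes -> [(2, 2), (2, 3), (5, 2), (5, 3)]
Unfold 3 (reflect across v@2): 8 holes -> [(2, 0), (2, 1), (2, 2), (2, 3), (5, 0), (5, 1), (5, 2), (5, 3)]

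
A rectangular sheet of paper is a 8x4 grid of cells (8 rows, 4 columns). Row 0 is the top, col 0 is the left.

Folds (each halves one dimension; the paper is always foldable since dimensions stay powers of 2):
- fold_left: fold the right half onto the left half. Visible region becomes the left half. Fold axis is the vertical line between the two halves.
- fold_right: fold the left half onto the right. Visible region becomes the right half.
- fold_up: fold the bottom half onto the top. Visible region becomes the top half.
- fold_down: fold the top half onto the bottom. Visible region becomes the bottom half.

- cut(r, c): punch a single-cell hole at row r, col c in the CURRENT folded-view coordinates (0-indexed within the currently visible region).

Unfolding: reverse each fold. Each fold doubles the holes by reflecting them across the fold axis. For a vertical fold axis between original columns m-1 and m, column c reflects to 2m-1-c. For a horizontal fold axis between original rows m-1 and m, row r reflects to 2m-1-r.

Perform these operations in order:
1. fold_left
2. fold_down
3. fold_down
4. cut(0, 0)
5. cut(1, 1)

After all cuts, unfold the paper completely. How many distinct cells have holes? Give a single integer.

Answer: 16

Derivation:
Op 1 fold_left: fold axis v@2; visible region now rows[0,8) x cols[0,2) = 8x2
Op 2 fold_down: fold axis h@4; visible region now rows[4,8) x cols[0,2) = 4x2
Op 3 fold_down: fold axis h@6; visible region now rows[6,8) x cols[0,2) = 2x2
Op 4 cut(0, 0): punch at orig (6,0); cuts so far [(6, 0)]; region rows[6,8) x cols[0,2) = 2x2
Op 5 cut(1, 1): punch at orig (7,1); cuts so far [(6, 0), (7, 1)]; region rows[6,8) x cols[0,2) = 2x2
Unfold 1 (reflect across h@6): 4 holes -> [(4, 1), (5, 0), (6, 0), (7, 1)]
Unfold 2 (reflect across h@4): 8 holes -> [(0, 1), (1, 0), (2, 0), (3, 1), (4, 1), (5, 0), (6, 0), (7, 1)]
Unfold 3 (reflect across v@2): 16 holes -> [(0, 1), (0, 2), (1, 0), (1, 3), (2, 0), (2, 3), (3, 1), (3, 2), (4, 1), (4, 2), (5, 0), (5, 3), (6, 0), (6, 3), (7, 1), (7, 2)]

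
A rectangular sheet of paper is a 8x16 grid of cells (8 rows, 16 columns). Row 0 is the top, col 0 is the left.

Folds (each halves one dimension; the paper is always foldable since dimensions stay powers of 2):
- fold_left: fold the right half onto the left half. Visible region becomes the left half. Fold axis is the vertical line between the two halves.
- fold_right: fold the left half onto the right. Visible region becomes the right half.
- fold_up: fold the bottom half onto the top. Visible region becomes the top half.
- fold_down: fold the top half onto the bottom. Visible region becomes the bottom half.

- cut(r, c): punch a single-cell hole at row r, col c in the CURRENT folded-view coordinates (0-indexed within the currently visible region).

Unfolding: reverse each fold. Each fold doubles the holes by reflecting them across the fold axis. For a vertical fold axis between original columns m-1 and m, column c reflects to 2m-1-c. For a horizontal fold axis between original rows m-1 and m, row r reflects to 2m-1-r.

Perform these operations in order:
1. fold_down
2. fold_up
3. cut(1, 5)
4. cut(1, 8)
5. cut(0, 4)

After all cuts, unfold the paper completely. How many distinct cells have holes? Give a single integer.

Op 1 fold_down: fold axis h@4; visible region now rows[4,8) x cols[0,16) = 4x16
Op 2 fold_up: fold axis h@6; visible region now rows[4,6) x cols[0,16) = 2x16
Op 3 cut(1, 5): punch at orig (5,5); cuts so far [(5, 5)]; region rows[4,6) x cols[0,16) = 2x16
Op 4 cut(1, 8): punch at orig (5,8); cuts so far [(5, 5), (5, 8)]; region rows[4,6) x cols[0,16) = 2x16
Op 5 cut(0, 4): punch at orig (4,4); cuts so far [(4, 4), (5, 5), (5, 8)]; region rows[4,6) x cols[0,16) = 2x16
Unfold 1 (reflect across h@6): 6 holes -> [(4, 4), (5, 5), (5, 8), (6, 5), (6, 8), (7, 4)]
Unfold 2 (reflect across h@4): 12 holes -> [(0, 4), (1, 5), (1, 8), (2, 5), (2, 8), (3, 4), (4, 4), (5, 5), (5, 8), (6, 5), (6, 8), (7, 4)]

Answer: 12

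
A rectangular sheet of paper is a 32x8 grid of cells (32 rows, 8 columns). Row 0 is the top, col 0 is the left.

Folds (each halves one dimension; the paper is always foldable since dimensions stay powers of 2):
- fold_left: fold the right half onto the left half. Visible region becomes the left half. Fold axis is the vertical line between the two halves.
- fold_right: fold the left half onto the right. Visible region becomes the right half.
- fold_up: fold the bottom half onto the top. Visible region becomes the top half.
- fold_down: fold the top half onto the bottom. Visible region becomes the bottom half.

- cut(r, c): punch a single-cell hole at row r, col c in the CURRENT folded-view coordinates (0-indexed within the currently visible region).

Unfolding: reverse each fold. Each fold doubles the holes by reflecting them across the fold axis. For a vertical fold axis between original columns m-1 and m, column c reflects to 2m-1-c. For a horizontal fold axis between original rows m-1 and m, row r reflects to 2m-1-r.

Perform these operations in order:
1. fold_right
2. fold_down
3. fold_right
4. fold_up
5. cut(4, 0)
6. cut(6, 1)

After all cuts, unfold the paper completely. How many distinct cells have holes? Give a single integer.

Answer: 32

Derivation:
Op 1 fold_right: fold axis v@4; visible region now rows[0,32) x cols[4,8) = 32x4
Op 2 fold_down: fold axis h@16; visible region now rows[16,32) x cols[4,8) = 16x4
Op 3 fold_right: fold axis v@6; visible region now rows[16,32) x cols[6,8) = 16x2
Op 4 fold_up: fold axis h@24; visible region now rows[16,24) x cols[6,8) = 8x2
Op 5 cut(4, 0): punch at orig (20,6); cuts so far [(20, 6)]; region rows[16,24) x cols[6,8) = 8x2
Op 6 cut(6, 1): punch at orig (22,7); cuts so far [(20, 6), (22, 7)]; region rows[16,24) x cols[6,8) = 8x2
Unfold 1 (reflect across h@24): 4 holes -> [(20, 6), (22, 7), (25, 7), (27, 6)]
Unfold 2 (reflect across v@6): 8 holes -> [(20, 5), (20, 6), (22, 4), (22, 7), (25, 4), (25, 7), (27, 5), (27, 6)]
Unfold 3 (reflect across h@16): 16 holes -> [(4, 5), (4, 6), (6, 4), (6, 7), (9, 4), (9, 7), (11, 5), (11, 6), (20, 5), (20, 6), (22, 4), (22, 7), (25, 4), (25, 7), (27, 5), (27, 6)]
Unfold 4 (reflect across v@4): 32 holes -> [(4, 1), (4, 2), (4, 5), (4, 6), (6, 0), (6, 3), (6, 4), (6, 7), (9, 0), (9, 3), (9, 4), (9, 7), (11, 1), (11, 2), (11, 5), (11, 6), (20, 1), (20, 2), (20, 5), (20, 6), (22, 0), (22, 3), (22, 4), (22, 7), (25, 0), (25, 3), (25, 4), (25, 7), (27, 1), (27, 2), (27, 5), (27, 6)]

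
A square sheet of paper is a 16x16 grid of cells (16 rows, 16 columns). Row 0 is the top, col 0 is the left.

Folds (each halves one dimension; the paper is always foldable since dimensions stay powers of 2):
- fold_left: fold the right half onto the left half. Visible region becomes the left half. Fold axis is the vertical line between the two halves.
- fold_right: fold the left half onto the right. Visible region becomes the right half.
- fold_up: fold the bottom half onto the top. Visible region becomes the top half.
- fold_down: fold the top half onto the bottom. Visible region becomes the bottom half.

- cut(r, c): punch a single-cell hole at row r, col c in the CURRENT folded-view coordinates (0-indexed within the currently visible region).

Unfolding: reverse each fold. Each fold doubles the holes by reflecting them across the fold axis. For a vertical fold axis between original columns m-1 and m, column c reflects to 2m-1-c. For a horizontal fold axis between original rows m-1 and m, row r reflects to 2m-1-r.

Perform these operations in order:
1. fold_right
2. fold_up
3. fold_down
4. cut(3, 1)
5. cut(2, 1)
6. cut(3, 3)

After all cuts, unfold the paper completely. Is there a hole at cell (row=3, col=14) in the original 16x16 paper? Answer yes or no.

Op 1 fold_right: fold axis v@8; visible region now rows[0,16) x cols[8,16) = 16x8
Op 2 fold_up: fold axis h@8; visible region now rows[0,8) x cols[8,16) = 8x8
Op 3 fold_down: fold axis h@4; visible region now rows[4,8) x cols[8,16) = 4x8
Op 4 cut(3, 1): punch at orig (7,9); cuts so far [(7, 9)]; region rows[4,8) x cols[8,16) = 4x8
Op 5 cut(2, 1): punch at orig (6,9); cuts so far [(6, 9), (7, 9)]; region rows[4,8) x cols[8,16) = 4x8
Op 6 cut(3, 3): punch at orig (7,11); cuts so far [(6, 9), (7, 9), (7, 11)]; region rows[4,8) x cols[8,16) = 4x8
Unfold 1 (reflect across h@4): 6 holes -> [(0, 9), (0, 11), (1, 9), (6, 9), (7, 9), (7, 11)]
Unfold 2 (reflect across h@8): 12 holes -> [(0, 9), (0, 11), (1, 9), (6, 9), (7, 9), (7, 11), (8, 9), (8, 11), (9, 9), (14, 9), (15, 9), (15, 11)]
Unfold 3 (reflect across v@8): 24 holes -> [(0, 4), (0, 6), (0, 9), (0, 11), (1, 6), (1, 9), (6, 6), (6, 9), (7, 4), (7, 6), (7, 9), (7, 11), (8, 4), (8, 6), (8, 9), (8, 11), (9, 6), (9, 9), (14, 6), (14, 9), (15, 4), (15, 6), (15, 9), (15, 11)]
Holes: [(0, 4), (0, 6), (0, 9), (0, 11), (1, 6), (1, 9), (6, 6), (6, 9), (7, 4), (7, 6), (7, 9), (7, 11), (8, 4), (8, 6), (8, 9), (8, 11), (9, 6), (9, 9), (14, 6), (14, 9), (15, 4), (15, 6), (15, 9), (15, 11)]

Answer: no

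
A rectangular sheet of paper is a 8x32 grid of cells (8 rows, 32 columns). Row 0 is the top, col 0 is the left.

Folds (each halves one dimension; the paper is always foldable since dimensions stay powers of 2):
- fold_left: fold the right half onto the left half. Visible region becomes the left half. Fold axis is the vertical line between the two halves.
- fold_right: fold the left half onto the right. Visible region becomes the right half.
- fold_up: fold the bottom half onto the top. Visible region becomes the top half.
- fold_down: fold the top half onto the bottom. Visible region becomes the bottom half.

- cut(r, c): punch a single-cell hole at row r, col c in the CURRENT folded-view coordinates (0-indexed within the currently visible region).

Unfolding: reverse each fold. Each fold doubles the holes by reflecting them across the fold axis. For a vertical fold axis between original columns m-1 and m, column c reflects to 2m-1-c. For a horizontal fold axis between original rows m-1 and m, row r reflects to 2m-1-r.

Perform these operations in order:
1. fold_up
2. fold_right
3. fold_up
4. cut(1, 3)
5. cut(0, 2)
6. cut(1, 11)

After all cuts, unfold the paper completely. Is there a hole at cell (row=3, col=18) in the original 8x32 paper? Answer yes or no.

Answer: yes

Derivation:
Op 1 fold_up: fold axis h@4; visible region now rows[0,4) x cols[0,32) = 4x32
Op 2 fold_right: fold axis v@16; visible region now rows[0,4) x cols[16,32) = 4x16
Op 3 fold_up: fold axis h@2; visible region now rows[0,2) x cols[16,32) = 2x16
Op 4 cut(1, 3): punch at orig (1,19); cuts so far [(1, 19)]; region rows[0,2) x cols[16,32) = 2x16
Op 5 cut(0, 2): punch at orig (0,18); cuts so far [(0, 18), (1, 19)]; region rows[0,2) x cols[16,32) = 2x16
Op 6 cut(1, 11): punch at orig (1,27); cuts so far [(0, 18), (1, 19), (1, 27)]; region rows[0,2) x cols[16,32) = 2x16
Unfold 1 (reflect across h@2): 6 holes -> [(0, 18), (1, 19), (1, 27), (2, 19), (2, 27), (3, 18)]
Unfold 2 (reflect across v@16): 12 holes -> [(0, 13), (0, 18), (1, 4), (1, 12), (1, 19), (1, 27), (2, 4), (2, 12), (2, 19), (2, 27), (3, 13), (3, 18)]
Unfold 3 (reflect across h@4): 24 holes -> [(0, 13), (0, 18), (1, 4), (1, 12), (1, 19), (1, 27), (2, 4), (2, 12), (2, 19), (2, 27), (3, 13), (3, 18), (4, 13), (4, 18), (5, 4), (5, 12), (5, 19), (5, 27), (6, 4), (6, 12), (6, 19), (6, 27), (7, 13), (7, 18)]
Holes: [(0, 13), (0, 18), (1, 4), (1, 12), (1, 19), (1, 27), (2, 4), (2, 12), (2, 19), (2, 27), (3, 13), (3, 18), (4, 13), (4, 18), (5, 4), (5, 12), (5, 19), (5, 27), (6, 4), (6, 12), (6, 19), (6, 27), (7, 13), (7, 18)]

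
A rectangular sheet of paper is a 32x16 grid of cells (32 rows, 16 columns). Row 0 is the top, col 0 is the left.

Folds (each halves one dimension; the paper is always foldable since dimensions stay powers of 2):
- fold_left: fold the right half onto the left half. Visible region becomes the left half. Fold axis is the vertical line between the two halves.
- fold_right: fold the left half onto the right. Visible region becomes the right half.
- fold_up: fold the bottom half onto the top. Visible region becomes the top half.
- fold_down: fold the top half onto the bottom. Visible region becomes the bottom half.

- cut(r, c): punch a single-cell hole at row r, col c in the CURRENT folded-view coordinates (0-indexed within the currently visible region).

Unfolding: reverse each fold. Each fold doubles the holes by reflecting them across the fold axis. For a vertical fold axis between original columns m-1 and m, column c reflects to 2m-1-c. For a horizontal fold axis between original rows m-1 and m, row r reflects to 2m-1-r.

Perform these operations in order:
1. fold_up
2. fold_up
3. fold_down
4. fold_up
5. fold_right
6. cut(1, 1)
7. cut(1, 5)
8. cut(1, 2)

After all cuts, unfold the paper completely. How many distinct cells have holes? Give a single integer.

Answer: 96

Derivation:
Op 1 fold_up: fold axis h@16; visible region now rows[0,16) x cols[0,16) = 16x16
Op 2 fold_up: fold axis h@8; visible region now rows[0,8) x cols[0,16) = 8x16
Op 3 fold_down: fold axis h@4; visible region now rows[4,8) x cols[0,16) = 4x16
Op 4 fold_up: fold axis h@6; visible region now rows[4,6) x cols[0,16) = 2x16
Op 5 fold_right: fold axis v@8; visible region now rows[4,6) x cols[8,16) = 2x8
Op 6 cut(1, 1): punch at orig (5,9); cuts so far [(5, 9)]; region rows[4,6) x cols[8,16) = 2x8
Op 7 cut(1, 5): punch at orig (5,13); cuts so far [(5, 9), (5, 13)]; region rows[4,6) x cols[8,16) = 2x8
Op 8 cut(1, 2): punch at orig (5,10); cuts so far [(5, 9), (5, 10), (5, 13)]; region rows[4,6) x cols[8,16) = 2x8
Unfold 1 (reflect across v@8): 6 holes -> [(5, 2), (5, 5), (5, 6), (5, 9), (5, 10), (5, 13)]
Unfold 2 (reflect across h@6): 12 holes -> [(5, 2), (5, 5), (5, 6), (5, 9), (5, 10), (5, 13), (6, 2), (6, 5), (6, 6), (6, 9), (6, 10), (6, 13)]
Unfold 3 (reflect across h@4): 24 holes -> [(1, 2), (1, 5), (1, 6), (1, 9), (1, 10), (1, 13), (2, 2), (2, 5), (2, 6), (2, 9), (2, 10), (2, 13), (5, 2), (5, 5), (5, 6), (5, 9), (5, 10), (5, 13), (6, 2), (6, 5), (6, 6), (6, 9), (6, 10), (6, 13)]
Unfold 4 (reflect across h@8): 48 holes -> [(1, 2), (1, 5), (1, 6), (1, 9), (1, 10), (1, 13), (2, 2), (2, 5), (2, 6), (2, 9), (2, 10), (2, 13), (5, 2), (5, 5), (5, 6), (5, 9), (5, 10), (5, 13), (6, 2), (6, 5), (6, 6), (6, 9), (6, 10), (6, 13), (9, 2), (9, 5), (9, 6), (9, 9), (9, 10), (9, 13), (10, 2), (10, 5), (10, 6), (10, 9), (10, 10), (10, 13), (13, 2), (13, 5), (13, 6), (13, 9), (13, 10), (13, 13), (14, 2), (14, 5), (14, 6), (14, 9), (14, 10), (14, 13)]
Unfold 5 (reflect across h@16): 96 holes -> [(1, 2), (1, 5), (1, 6), (1, 9), (1, 10), (1, 13), (2, 2), (2, 5), (2, 6), (2, 9), (2, 10), (2, 13), (5, 2), (5, 5), (5, 6), (5, 9), (5, 10), (5, 13), (6, 2), (6, 5), (6, 6), (6, 9), (6, 10), (6, 13), (9, 2), (9, 5), (9, 6), (9, 9), (9, 10), (9, 13), (10, 2), (10, 5), (10, 6), (10, 9), (10, 10), (10, 13), (13, 2), (13, 5), (13, 6), (13, 9), (13, 10), (13, 13), (14, 2), (14, 5), (14, 6), (14, 9), (14, 10), (14, 13), (17, 2), (17, 5), (17, 6), (17, 9), (17, 10), (17, 13), (18, 2), (18, 5), (18, 6), (18, 9), (18, 10), (18, 13), (21, 2), (21, 5), (21, 6), (21, 9), (21, 10), (21, 13), (22, 2), (22, 5), (22, 6), (22, 9), (22, 10), (22, 13), (25, 2), (25, 5), (25, 6), (25, 9), (25, 10), (25, 13), (26, 2), (26, 5), (26, 6), (26, 9), (26, 10), (26, 13), (29, 2), (29, 5), (29, 6), (29, 9), (29, 10), (29, 13), (30, 2), (30, 5), (30, 6), (30, 9), (30, 10), (30, 13)]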